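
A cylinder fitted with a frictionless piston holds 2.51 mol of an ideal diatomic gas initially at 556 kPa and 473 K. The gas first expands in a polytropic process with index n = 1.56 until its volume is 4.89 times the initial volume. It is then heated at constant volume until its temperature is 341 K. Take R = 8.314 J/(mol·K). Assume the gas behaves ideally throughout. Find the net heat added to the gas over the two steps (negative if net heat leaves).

V₁ = nRT₁/P₁ = 2.51×8.314×473/556 = 17.8 L.
Step 1 — Polytropic n=1.56: T₂ = T₁(V₁/V₂)^(n−1) = 473×(0.204)^0.56 = 194 K; P₂ = P₁(V₁/V₂)^n = 46.7 kPa.
W = (P₁V₁−P₂V₂)/(n−1) = (556×17.8−46.7×86.8)/0.56 = 10400 J.
ΔU = nCvΔT = 2.51×20.8×(194−473) = -14500 J.
Q = ΔU + W = -4150 J.
State after step 1: P = 46.7 kPa, V = 86.8 L, T = 194 K.
Step 2 — Isochoric: V stays 86.8 L; P/T = const ⇒ T₂ = 341 K, P₂ = 82.0 kPa.
W = 0 (no volume change).
ΔU = nCvΔT = 2.51×20.8×(341−194) = 7640 J.
Q = ΔU = 7640 J.
Net over both steps: W = 10400 J, Q = 3490 J, ΔU = -6890 J.

3490 J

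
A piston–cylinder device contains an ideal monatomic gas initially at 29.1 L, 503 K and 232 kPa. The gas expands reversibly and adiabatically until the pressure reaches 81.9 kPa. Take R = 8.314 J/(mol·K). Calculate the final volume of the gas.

54.4 L

Adiabatic: T₂/T₁ = (P₂/P₁)^((γ−1)/γ) ⇒ T₂ = 503×(0.353)^0.400 = 332 K; V₂ = 54.4 L.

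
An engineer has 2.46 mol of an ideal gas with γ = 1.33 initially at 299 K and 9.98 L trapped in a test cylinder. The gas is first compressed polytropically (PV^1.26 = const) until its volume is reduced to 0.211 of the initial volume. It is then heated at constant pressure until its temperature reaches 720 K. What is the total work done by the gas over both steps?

P₁ = nRT₁/V₁ = 2.46×8.314×299/9.98 = 613 kPa.
Step 1 — Polytropic n=1.26: T₂ = T₁(V₁/V₂)^(n−1) = 299×(4.74)^0.26 = 448 K; P₂ = P₁(V₁/V₂)^n = 4350 kPa.
W = (P₁V₁−P₂V₂)/(n−1) = (613×9.98−4350×2.11)/0.26 = -11700 J.
ΔU = nCvΔT = 2.46×25.2×(448−299) = 9240 J.
Q = ΔU + W = -2490 J.
State after step 1: P = 4350 kPa, V = 2.11 L, T = 448 K.
Step 2 — Isobaric: P stays 4350 kPa; V/T = const ⇒ T₂ = 720 K, V₂ = 3.38 L.
W = PΔV = 4350×(3.38−2.11) kPa·L = 5560 J.
ΔU = nCvΔT = 2.46×25.2×(720−448) = 16900 J.
Q = ΔU + W = nCpΔT = 22400 J.
Net over both steps: W = -6170 J, Q = 19900 J, ΔU = 26100 J.

-6170 J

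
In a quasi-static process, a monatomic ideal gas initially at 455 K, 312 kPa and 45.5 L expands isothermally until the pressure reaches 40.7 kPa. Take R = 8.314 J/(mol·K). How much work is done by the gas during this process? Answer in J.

28900 J

n = P₁V₁/(RT₁) = 312×45.5/(8.314×455) = 3.75 mol.
Isothermal: T stays 455 K; PV = const ⇒ V₂ = 349 L, P₂ = 40.7 kPa.
W = nRT ln(V₂/V₁) = 3.75×8.314×455×ln(7.67) = 28900 J.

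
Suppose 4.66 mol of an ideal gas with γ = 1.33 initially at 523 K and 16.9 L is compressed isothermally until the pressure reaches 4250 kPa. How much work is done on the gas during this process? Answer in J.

25600 J

P₁ = nRT₁/V₁ = 4.66×8.314×523/16.9 = 1200 kPa.
Isothermal: T stays 523 K; PV = const ⇒ V₂ = 4.77 L, P₂ = 4250 kPa.
W = nRT ln(V₂/V₁) = 4.66×8.314×523×ln(0.282) = -25600 J.
Work done on the gas = −W_by = 25600 J.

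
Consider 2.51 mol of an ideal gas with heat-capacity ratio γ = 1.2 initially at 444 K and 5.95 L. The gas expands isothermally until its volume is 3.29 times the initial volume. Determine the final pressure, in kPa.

P₁ = nRT₁/V₁ = 2.51×8.314×444/5.95 = 1560 kPa.
Isothermal: T stays 444 K; PV = const ⇒ V₂ = 19.6 L, P₂ = 473 kPa.

473 kPa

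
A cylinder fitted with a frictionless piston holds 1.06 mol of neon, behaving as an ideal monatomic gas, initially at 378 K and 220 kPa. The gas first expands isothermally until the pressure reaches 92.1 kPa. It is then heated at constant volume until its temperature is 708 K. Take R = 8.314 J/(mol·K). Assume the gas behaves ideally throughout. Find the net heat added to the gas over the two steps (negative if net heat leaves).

V₁ = nRT₁/P₁ = 1.06×8.314×378/220 = 15.1 L.
Step 1 — Isothermal: T stays 378 K; PV = const ⇒ V₂ = 36.2 L, P₂ = 92.1 kPa.
ΔU = 0 (ideal gas, T constant).
W = nRT ln(V₂/V₁) = 1.06×8.314×378×ln(2.39) = 2900 J.
Q = ΔU + W = 2900 J.
State after step 1: P = 92.1 kPa, V = 36.2 L, T = 378 K.
Step 2 — Isochoric: V stays 36.2 L; P/T = const ⇒ T₂ = 708 K, P₂ = 173 kPa.
W = 0 (no volume change).
ΔU = nCvΔT = 1.06×12.5×(708−378) = 4360 J.
Q = ΔU = 4360 J.
Net over both steps: W = 2900 J, Q = 7260 J, ΔU = 4360 J.

7260 J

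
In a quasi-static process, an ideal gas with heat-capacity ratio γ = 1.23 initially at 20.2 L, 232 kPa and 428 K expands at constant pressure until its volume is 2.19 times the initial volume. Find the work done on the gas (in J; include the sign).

n = P₁V₁/(RT₁) = 232×20.2/(8.314×428) = 1.32 mol.
Isobaric: P stays 232 kPa; V/T = const ⇒ T₂ = 937 K, V₂ = 44.2 L.
W = PΔV = 232×(44.2−20.2) kPa·L = 5580 J.
Work done on the gas = −W_by = -5580 J.

-5580 J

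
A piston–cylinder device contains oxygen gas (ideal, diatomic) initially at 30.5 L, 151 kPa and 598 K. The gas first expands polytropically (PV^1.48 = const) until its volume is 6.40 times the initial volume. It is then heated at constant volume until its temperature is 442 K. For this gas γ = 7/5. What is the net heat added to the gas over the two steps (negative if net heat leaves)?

n = P₁V₁/(RT₁) = 151×30.5/(8.314×598) = 0.926 mol.
Step 1 — Polytropic n=1.48: T₂ = T₁(V₁/V₂)^(n−1) = 598×(0.156)^0.48 = 245 K; P₂ = P₁(V₁/V₂)^n = 9.68 kPa.
W = (P₁V₁−P₂V₂)/(n−1) = (151×30.5−9.68×195)/0.48 = 5660 J.
ΔU = nCvΔT = 0.926×20.8×(245−598) = -6790 J.
Q = ΔU + W = -1130 J.
State after step 1: P = 9.68 kPa, V = 195 L, T = 245 K.
Step 2 — Isochoric: V stays 195 L; P/T = const ⇒ T₂ = 442 K, P₂ = 17.4 kPa.
W = 0 (no volume change).
ΔU = nCvΔT = 0.926×20.8×(442−245) = 3790 J.
Q = ΔU = 3790 J.
Net over both steps: W = 5660 J, Q = 2660 J, ΔU = -3000 J.

2660 J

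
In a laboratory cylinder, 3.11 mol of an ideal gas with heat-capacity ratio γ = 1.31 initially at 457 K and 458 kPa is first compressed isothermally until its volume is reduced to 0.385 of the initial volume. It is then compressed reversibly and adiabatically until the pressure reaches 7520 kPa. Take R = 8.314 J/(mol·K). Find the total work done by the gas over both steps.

-32100 J

V₁ = nRT₁/P₁ = 3.11×8.314×457/458 = 25.8 L.
Step 1 — Isothermal: T stays 457 K; PV = const ⇒ V₂ = 9.93 L, P₂ = 1190 kPa.
ΔU = 0 (ideal gas, T constant).
W = nRT ln(V₂/V₁) = 3.11×8.314×457×ln(0.385) = -11300 J.
Q = ΔU + W = -11300 J.
State after step 1: P = 1190 kPa, V = 9.93 L, T = 457 K.
Step 2 — Adiabatic: T₂/T₁ = (P₂/P₁)^((γ−1)/γ) ⇒ T₂ = 457×(6.32)^0.237 = 707 K; V₂ = 2.43 L.
ΔU = nCvΔT = 3.11×26.8×(707−457) = 20900 J.
Q = 0 for an adiabatic process, so W = −ΔU = -20900 J.
Net over both steps: W = -32100 J, Q = -11300 J, ΔU = 20900 J.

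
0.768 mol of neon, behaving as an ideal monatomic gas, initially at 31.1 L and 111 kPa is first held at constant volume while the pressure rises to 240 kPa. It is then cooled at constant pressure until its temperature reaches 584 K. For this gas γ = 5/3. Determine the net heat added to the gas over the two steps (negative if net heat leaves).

-3320 J

T₁ = P₁V₁/(nR) = 111×31.1/(0.768×8.314) = 541 K.
Step 1 — Isochoric: V stays 31.1 L; P/T = const ⇒ T₂ = 1170 K, P₂ = 240 kPa.
W = 0 (no volume change).
ΔU = nCvΔT = 0.768×12.5×(1170−541) = 6020 J.
Q = ΔU = 6020 J.
State after step 1: P = 240 kPa, V = 31.1 L, T = 1170 K.
Step 2 — Isobaric: P stays 240 kPa; V/T = const ⇒ T₂ = 584 K, V₂ = 15.5 L.
W = PΔV = 240×(15.5−31.1) kPa·L = -3740 J.
ΔU = nCvΔT = 0.768×12.5×(584−1170) = -5600 J.
Q = ΔU + W = nCpΔT = -9340 J.
Net over both steps: W = -3740 J, Q = -3320 J, ΔU = 415 J.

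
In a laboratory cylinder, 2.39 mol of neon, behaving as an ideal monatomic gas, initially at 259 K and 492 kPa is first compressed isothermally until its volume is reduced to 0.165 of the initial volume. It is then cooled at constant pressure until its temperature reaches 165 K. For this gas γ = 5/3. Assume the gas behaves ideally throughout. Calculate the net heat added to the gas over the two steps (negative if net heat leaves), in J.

V₁ = nRT₁/P₁ = 2.39×8.314×259/492 = 10.5 L.
Step 1 — Isothermal: T stays 259 K; PV = const ⇒ V₂ = 1.73 L, P₂ = 2980 kPa.
ΔU = 0 (ideal gas, T constant).
W = nRT ln(V₂/V₁) = 2.39×8.314×259×ln(0.165) = -9270 J.
Q = ΔU + W = -9270 J.
State after step 1: P = 2980 kPa, V = 1.73 L, T = 259 K.
Step 2 — Isobaric: P stays 2980 kPa; V/T = const ⇒ T₂ = 165 K, V₂ = 1.10 L.
W = PΔV = 2980×(1.10−1.73) kPa·L = -1870 J.
ΔU = nCvΔT = 2.39×12.5×(165−259) = -2800 J.
Q = ΔU + W = nCpΔT = -4670 J.
Net over both steps: W = -11100 J, Q = -13900 J, ΔU = -2800 J.

-13900 J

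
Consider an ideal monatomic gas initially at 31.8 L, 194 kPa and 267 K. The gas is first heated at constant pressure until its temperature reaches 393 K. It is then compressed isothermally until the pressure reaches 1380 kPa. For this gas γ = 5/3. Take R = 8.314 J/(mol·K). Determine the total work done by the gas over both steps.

-14900 J

n = P₁V₁/(RT₁) = 194×31.8/(8.314×267) = 2.78 mol.
Step 1 — Isobaric: P stays 194 kPa; V/T = const ⇒ T₂ = 393 K, V₂ = 46.8 L.
W = PΔV = 194×(46.8−31.8) kPa·L = 2910 J.
ΔU = nCvΔT = 2.78×12.5×(393−267) = 4370 J.
Q = ΔU + W = nCpΔT = 7280 J.
State after step 1: P = 194 kPa, V = 46.8 L, T = 393 K.
Step 2 — Isothermal: T stays 393 K; PV = const ⇒ V₂ = 6.58 L, P₂ = 1380 kPa.
ΔU = 0 (ideal gas, T constant).
W = nRT ln(V₂/V₁) = 2.78×8.314×393×ln(0.141) = -17800 J.
Q = ΔU + W = -17800 J.
Net over both steps: W = -14900 J, Q = -10500 J, ΔU = 4370 J.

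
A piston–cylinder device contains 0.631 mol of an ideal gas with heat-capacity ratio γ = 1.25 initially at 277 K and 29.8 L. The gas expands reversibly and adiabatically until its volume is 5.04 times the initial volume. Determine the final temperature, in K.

185 K

P₁ = nRT₁/V₁ = 0.631×8.314×277/29.8 = 48.8 kPa.
Adiabatic: TV^(γ−1) = const ⇒ T₂ = 277×(0.198)^0.250 = 185 K; PV^γ = const ⇒ P₂ = 6.46 kPa.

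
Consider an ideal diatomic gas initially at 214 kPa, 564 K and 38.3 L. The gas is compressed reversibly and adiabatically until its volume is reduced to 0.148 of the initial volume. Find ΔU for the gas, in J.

n = P₁V₁/(RT₁) = 214×38.3/(8.314×564) = 1.75 mol.
Adiabatic: TV^(γ−1) = const ⇒ T₂ = 564×(6.76)^0.400 = 1210 K; PV^γ = const ⇒ P₂ = 3100 kPa.
For an ideal gas ΔU = nCvΔT with Cv = (5/2)R = 20.8 J/(mol·K).
ΔU = 1.75×20.8×(1210−564) = 23500 J.

23500 J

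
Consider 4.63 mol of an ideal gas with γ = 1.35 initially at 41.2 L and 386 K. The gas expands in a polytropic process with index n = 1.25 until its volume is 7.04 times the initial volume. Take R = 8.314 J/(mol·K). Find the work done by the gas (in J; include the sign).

P₁ = nRT₁/V₁ = 4.63×8.314×386/41.2 = 361 kPa.
Polytropic n=1.25: T₂ = T₁(V₁/V₂)^(n−1) = 386×(0.142)^0.25 = 237 K; P₂ = P₁(V₁/V₂)^n = 31.4 kPa.
W = (P₁V₁−P₂V₂)/(n−1) = (361×41.2−31.4×290)/0.25 = 22900 J.

22900 J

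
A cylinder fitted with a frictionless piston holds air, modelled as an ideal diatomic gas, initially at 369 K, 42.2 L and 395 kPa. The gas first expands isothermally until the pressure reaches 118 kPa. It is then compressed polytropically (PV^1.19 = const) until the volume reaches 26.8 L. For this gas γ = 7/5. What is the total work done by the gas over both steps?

-12400 J

n = P₁V₁/(RT₁) = 395×42.2/(8.314×369) = 5.43 mol.
Step 1 — Isothermal: T stays 369 K; PV = const ⇒ V₂ = 141 L, P₂ = 118 kPa.
ΔU = 0 (ideal gas, T constant).
W = nRT ln(V₂/V₁) = 5.43×8.314×369×ln(3.35) = 20100 J.
Q = ΔU + W = 20100 J.
State after step 1: P = 118 kPa, V = 141 L, T = 369 K.
Step 2 — Polytropic n=1.19: T₂ = T₁(V₁/V₂)^(n−1) = 369×(5.27)^0.19 = 506 K; P₂ = P₁(V₁/V₂)^n = 853 kPa.
W = (P₁V₁−P₂V₂)/(n−1) = (118×141−853×26.8)/0.19 = -32600 J.
ΔU = nCvΔT = 5.43×20.8×(506−369) = 15500 J.
Q = ΔU + W = -17100 J.
Net over both steps: W = -12400 J, Q = 3030 J, ΔU = 15500 J.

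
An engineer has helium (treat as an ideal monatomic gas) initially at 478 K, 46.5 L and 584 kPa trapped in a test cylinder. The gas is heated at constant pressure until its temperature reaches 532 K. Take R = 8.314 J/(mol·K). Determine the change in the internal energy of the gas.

4600 J

n = P₁V₁/(RT₁) = 584×46.5/(8.314×478) = 6.83 mol.
Isobaric: P stays 584 kPa; V/T = const ⇒ T₂ = 532 K, V₂ = 51.8 L.
For an ideal gas ΔU = nCvΔT with Cv = (3/2)R = 12.5 J/(mol·K).
ΔU = 6.83×12.5×(532−478) = 4600 J.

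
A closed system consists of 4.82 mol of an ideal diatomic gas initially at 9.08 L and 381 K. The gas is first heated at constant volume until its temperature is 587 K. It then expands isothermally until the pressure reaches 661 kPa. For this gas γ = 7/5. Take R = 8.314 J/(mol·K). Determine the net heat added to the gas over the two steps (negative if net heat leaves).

P₁ = nRT₁/V₁ = 4.82×8.314×381/9.08 = 1680 kPa.
Step 1 — Isochoric: V stays 9.08 L; P/T = const ⇒ T₂ = 587 K, P₂ = 2590 kPa.
W = 0 (no volume change).
ΔU = nCvΔT = 4.82×20.8×(587−381) = 20600 J.
Q = ΔU = 20600 J.
State after step 1: P = 2590 kPa, V = 9.08 L, T = 587 K.
Step 2 — Isothermal: T stays 587 K; PV = const ⇒ V₂ = 35.6 L, P₂ = 661 kPa.
ΔU = 0 (ideal gas, T constant).
W = nRT ln(V₂/V₁) = 4.82×8.314×587×ln(3.92) = 32100 J.
Q = ΔU + W = 32100 J.
Net over both steps: W = 32100 J, Q = 52800 J, ΔU = 20600 J.

52800 J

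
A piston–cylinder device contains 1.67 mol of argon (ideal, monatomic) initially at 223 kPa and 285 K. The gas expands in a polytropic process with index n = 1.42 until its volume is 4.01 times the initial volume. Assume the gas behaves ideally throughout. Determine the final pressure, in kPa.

31.0 kPa

V₁ = nRT₁/P₁ = 1.67×8.314×285/223 = 17.7 L.
Polytropic n=1.42: T₂ = T₁(V₁/V₂)^(n−1) = 285×(0.249)^0.42 = 159 K; P₂ = P₁(V₁/V₂)^n = 31.0 kPa.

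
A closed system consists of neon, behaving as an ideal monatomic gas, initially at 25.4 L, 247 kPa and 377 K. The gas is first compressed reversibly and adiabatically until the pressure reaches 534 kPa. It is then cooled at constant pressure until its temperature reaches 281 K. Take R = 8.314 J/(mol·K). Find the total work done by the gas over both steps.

-7260 J

n = P₁V₁/(RT₁) = 247×25.4/(8.314×377) = 2.00 mol.
Step 1 — Adiabatic: T₂/T₁ = (P₂/P₁)^((γ−1)/γ) ⇒ T₂ = 377×(2.16)^0.400 = 513 K; V₂ = 16.0 L.
ΔU = nCvΔT = 2.00×12.5×(513−377) = 3400 J.
Q = 0 for an adiabatic process, so W = −ΔU = -3400 J.
State after step 1: P = 534 kPa, V = 16.0 L, T = 513 K.
Step 2 — Isobaric: P stays 534 kPa; V/T = const ⇒ T₂ = 281 K, V₂ = 8.76 L.
W = PΔV = 534×(8.76−16.0) kPa·L = -3860 J.
ΔU = nCvΔT = 2.00×12.5×(281−513) = -5800 J.
Q = ΔU + W = nCpΔT = -9660 J.
Net over both steps: W = -7260 J, Q = -9660 J, ΔU = -2400 J.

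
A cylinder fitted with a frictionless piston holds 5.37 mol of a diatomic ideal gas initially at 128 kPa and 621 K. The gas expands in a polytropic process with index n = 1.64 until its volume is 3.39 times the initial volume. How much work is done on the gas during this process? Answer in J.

-23500 J

V₁ = nRT₁/P₁ = 5.37×8.314×621/128 = 217 L.
Polytropic n=1.64: T₂ = T₁(V₁/V₂)^(n−1) = 621×(0.295)^0.64 = 284 K; P₂ = P₁(V₁/V₂)^n = 17.3 kPa.
W = (P₁V₁−P₂V₂)/(n−1) = (128×217−17.3×734)/0.64 = 23500 J.
Work done on the gas = −W_by = -23500 J.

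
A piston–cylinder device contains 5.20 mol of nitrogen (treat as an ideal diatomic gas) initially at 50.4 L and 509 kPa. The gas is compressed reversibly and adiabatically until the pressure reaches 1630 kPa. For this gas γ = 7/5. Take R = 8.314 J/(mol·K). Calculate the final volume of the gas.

T₁ = P₁V₁/(nR) = 509×50.4/(5.20×8.314) = 593 K.
Adiabatic: T₂/T₁ = (P₂/P₁)^((γ−1)/γ) ⇒ T₂ = 593×(3.20)^0.286 = 827 K; V₂ = 21.9 L.

21.9 L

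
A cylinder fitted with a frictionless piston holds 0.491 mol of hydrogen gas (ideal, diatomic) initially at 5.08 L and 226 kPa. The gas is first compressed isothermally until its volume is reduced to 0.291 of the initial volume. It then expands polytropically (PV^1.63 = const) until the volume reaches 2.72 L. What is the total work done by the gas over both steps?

-836 J

T₁ = P₁V₁/(nR) = 226×5.08/(0.491×8.314) = 281 K.
Step 1 — Isothermal: T stays 281 K; PV = const ⇒ V₂ = 1.48 L, P₂ = 777 kPa.
ΔU = 0 (ideal gas, T constant).
W = nRT ln(V₂/V₁) = 0.491×8.314×281×ln(0.291) = -1420 J.
Q = ΔU + W = -1420 J.
State after step 1: P = 777 kPa, V = 1.48 L, T = 281 K.
Step 2 — Polytropic n=1.63: T₂ = T₁(V₁/V₂)^(n−1) = 281×(0.543)^0.63 = 192 K; P₂ = P₁(V₁/V₂)^n = 287 kPa.
W = (P₁V₁−P₂V₂)/(n−1) = (777×1.48−287×2.72)/0.63 = 581 J.
ΔU = nCvΔT = 0.491×20.8×(192−281) = -915 J.
Q = ΔU + W = -334 J.
Net over both steps: W = -836 J, Q = -1750 J, ΔU = -915 J.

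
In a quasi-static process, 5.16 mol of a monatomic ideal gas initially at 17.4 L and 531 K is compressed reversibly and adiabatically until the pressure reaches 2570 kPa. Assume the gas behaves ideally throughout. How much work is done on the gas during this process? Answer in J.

10600 J

P₁ = nRT₁/V₁ = 5.16×8.314×531/17.4 = 1310 kPa.
Adiabatic: T₂/T₁ = (P₂/P₁)^((γ−1)/γ) ⇒ T₂ = 531×(1.96)^0.400 = 695 K; V₂ = 11.6 L.
ΔU = nCvΔT = 5.16×12.5×(695−531) = 10600 J.
Q = 0 for an adiabatic process, so W = −ΔU = -10600 J.
Work done on the gas = −W_by = 10600 J.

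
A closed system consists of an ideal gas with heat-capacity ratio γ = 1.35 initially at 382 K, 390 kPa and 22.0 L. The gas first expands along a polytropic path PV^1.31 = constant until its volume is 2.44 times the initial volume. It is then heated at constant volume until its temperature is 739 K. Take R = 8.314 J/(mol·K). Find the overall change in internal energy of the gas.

n = P₁V₁/(RT₁) = 390×22.0/(8.314×382) = 2.70 mol.
Step 1 — Polytropic n=1.31: T₂ = T₁(V₁/V₂)^(n−1) = 382×(0.410)^0.31 = 290 K; P₂ = P₁(V₁/V₂)^n = 121 kPa.
W = (P₁V₁−P₂V₂)/(n−1) = (390×22.0−121×53.7)/0.31 = 6690 J.
ΔU = nCvΔT = 2.70×23.8×(290−382) = -5920 J.
Q = ΔU + W = 764 J.
State after step 1: P = 121 kPa, V = 53.7 L, T = 290 K.
Step 2 — Isochoric: V stays 53.7 L; P/T = const ⇒ T₂ = 739 K, P₂ = 309 kPa.
W = 0 (no volume change).
ΔU = nCvΔT = 2.70×23.8×(739−290) = 28800 J.
Q = ΔU = 28800 J.
Net over both steps: W = 6690 J, Q = 29600 J, ΔU = 22900 J.

22900 J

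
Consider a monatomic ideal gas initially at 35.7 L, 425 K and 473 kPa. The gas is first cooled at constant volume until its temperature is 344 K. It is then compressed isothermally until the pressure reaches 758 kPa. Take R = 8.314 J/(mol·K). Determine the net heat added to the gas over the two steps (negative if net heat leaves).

n = P₁V₁/(RT₁) = 473×35.7/(8.314×425) = 4.78 mol.
Step 1 — Isochoric: V stays 35.7 L; P/T = const ⇒ T₂ = 344 K, P₂ = 383 kPa.
W = 0 (no volume change).
ΔU = nCvΔT = 4.78×12.5×(344−425) = -4830 J.
Q = ΔU = -4830 J.
State after step 1: P = 383 kPa, V = 35.7 L, T = 344 K.
Step 2 — Isothermal: T stays 344 K; PV = const ⇒ V₂ = 18.0 L, P₂ = 758 kPa.
ΔU = 0 (ideal gas, T constant).
W = nRT ln(V₂/V₁) = 4.78×8.314×344×ln(0.505) = -9340 J.
Q = ΔU + W = -9340 J.
Net over both steps: W = -9340 J, Q = -14200 J, ΔU = -4830 J.

-14200 J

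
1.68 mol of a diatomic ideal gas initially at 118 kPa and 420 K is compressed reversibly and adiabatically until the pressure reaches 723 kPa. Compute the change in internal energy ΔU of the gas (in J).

V₁ = nRT₁/P₁ = 1.68×8.314×420/118 = 49.7 L.
Adiabatic: T₂/T₁ = (P₂/P₁)^((γ−1)/γ) ⇒ T₂ = 420×(6.13)^0.286 = 705 K; V₂ = 13.6 L.
For an ideal gas ΔU = nCvΔT with Cv = (5/2)R = 20.8 J/(mol·K).
ΔU = 1.68×20.8×(705−420) = 9950 J.

9950 J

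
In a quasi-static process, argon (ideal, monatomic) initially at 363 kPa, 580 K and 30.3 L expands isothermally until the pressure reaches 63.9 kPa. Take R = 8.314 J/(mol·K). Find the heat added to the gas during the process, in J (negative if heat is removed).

19100 J

n = P₁V₁/(RT₁) = 363×30.3/(8.314×580) = 2.28 mol.
Isothermal: T stays 580 K; PV = const ⇒ V₂ = 172 L, P₂ = 63.9 kPa.
ΔU = 0 (ideal gas, T constant).
W = nRT ln(V₂/V₁) = 2.28×8.314×580×ln(5.68) = 19100 J.
Q = ΔU + W = 19100 J.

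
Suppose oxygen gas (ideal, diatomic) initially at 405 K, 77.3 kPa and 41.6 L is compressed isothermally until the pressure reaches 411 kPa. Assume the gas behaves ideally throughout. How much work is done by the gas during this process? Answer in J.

-5370 J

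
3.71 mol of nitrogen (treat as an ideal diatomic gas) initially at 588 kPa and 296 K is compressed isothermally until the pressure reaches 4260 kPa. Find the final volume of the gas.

2.14 L

V₁ = nRT₁/P₁ = 3.71×8.314×296/588 = 15.5 L.
Isothermal: T stays 296 K; PV = const ⇒ V₂ = 2.14 L, P₂ = 4260 kPa.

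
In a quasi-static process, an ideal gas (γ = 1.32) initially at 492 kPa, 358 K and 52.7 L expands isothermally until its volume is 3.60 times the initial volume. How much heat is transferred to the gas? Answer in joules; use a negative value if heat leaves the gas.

33200 J

n = P₁V₁/(RT₁) = 492×52.7/(8.314×358) = 8.71 mol.
Isothermal: T stays 358 K; PV = const ⇒ V₂ = 190 L, P₂ = 137 kPa.
ΔU = 0 (ideal gas, T constant).
W = nRT ln(V₂/V₁) = 8.71×8.314×358×ln(3.60) = 33200 J.
Q = ΔU + W = 33200 J.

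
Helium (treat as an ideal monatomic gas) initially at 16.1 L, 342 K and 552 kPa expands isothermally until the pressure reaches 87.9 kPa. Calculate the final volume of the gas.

101 L

Isothermal: T stays 342 K; PV = const ⇒ V₂ = 101 L, P₂ = 87.9 kPa.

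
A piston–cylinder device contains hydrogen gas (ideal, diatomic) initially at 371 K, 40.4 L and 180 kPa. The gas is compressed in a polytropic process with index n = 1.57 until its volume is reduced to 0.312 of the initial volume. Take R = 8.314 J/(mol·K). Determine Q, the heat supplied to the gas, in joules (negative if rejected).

n = P₁V₁/(RT₁) = 180×40.4/(8.314×371) = 2.36 mol.
Polytropic n=1.57: T₂ = T₁(V₁/V₂)^(n−1) = 371×(3.21)^0.57 = 721 K; P₂ = P₁(V₁/V₂)^n = 1120 kPa.
W = (P₁V₁−P₂V₂)/(n−1) = (180×40.4−1120×12.6)/0.57 = -12000 J.
ΔU = nCvΔT = 2.36×20.8×(721−371) = 17100 J.
Q = ΔU + W = 5110 J.

5110 J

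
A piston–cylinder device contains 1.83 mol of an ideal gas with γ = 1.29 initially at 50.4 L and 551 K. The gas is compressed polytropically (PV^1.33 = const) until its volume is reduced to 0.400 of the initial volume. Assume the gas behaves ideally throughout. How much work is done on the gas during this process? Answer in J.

8970 J

P₁ = nRT₁/V₁ = 1.83×8.314×551/50.4 = 166 kPa.
Polytropic n=1.33: T₂ = T₁(V₁/V₂)^(n−1) = 551×(2.50)^0.33 = 746 K; P₂ = P₁(V₁/V₂)^n = 563 kPa.
W = (P₁V₁−P₂V₂)/(n−1) = (166×50.4−563×20.2)/0.33 = -8970 J.
Work done on the gas = −W_by = 8970 J.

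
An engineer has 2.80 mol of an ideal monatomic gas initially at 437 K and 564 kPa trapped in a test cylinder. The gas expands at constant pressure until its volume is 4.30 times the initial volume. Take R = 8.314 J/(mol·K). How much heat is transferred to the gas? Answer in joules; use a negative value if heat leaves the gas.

83900 J

V₁ = nRT₁/P₁ = 2.80×8.314×437/564 = 18.0 L.
Isobaric: P stays 564 kPa; V/T = const ⇒ T₂ = 1880 K, V₂ = 77.6 L.
W = PΔV = 564×(77.6−18.0) kPa·L = 33600 J.
ΔU = nCvΔT = 2.80×12.5×(1880−437) = 50400 J.
Q = ΔU + W = nCpΔT = 83900 J.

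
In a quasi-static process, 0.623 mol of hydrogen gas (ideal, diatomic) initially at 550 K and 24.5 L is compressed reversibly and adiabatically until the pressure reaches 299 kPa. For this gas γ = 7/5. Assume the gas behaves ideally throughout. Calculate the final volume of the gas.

P₁ = nRT₁/V₁ = 0.623×8.314×550/24.5 = 116 kPa.
Adiabatic: T₂/T₁ = (P₂/P₁)^((γ−1)/γ) ⇒ T₂ = 550×(2.57)^0.286 = 720 K; V₂ = 12.5 L.

12.5 L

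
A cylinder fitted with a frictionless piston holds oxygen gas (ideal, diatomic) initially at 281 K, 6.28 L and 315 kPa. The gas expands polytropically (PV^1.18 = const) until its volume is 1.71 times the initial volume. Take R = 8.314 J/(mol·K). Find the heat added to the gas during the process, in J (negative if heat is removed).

556 J

n = P₁V₁/(RT₁) = 315×6.28/(8.314×281) = 0.847 mol.
Polytropic n=1.18: T₂ = T₁(V₁/V₂)^(n−1) = 281×(0.585)^0.18 = 255 K; P₂ = P₁(V₁/V₂)^n = 167 kPa.
W = (P₁V₁−P₂V₂)/(n−1) = (315×6.28−167×10.7)/0.18 = 1010 J.
ΔU = nCvΔT = 0.847×20.8×(255−281) = -455 J.
Q = ΔU + W = 556 J.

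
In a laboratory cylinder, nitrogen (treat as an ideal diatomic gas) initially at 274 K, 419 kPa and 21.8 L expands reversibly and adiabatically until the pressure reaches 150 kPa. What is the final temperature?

204 K

Adiabatic: T₂/T₁ = (P₂/P₁)^((γ−1)/γ) ⇒ T₂ = 274×(0.358)^0.286 = 204 K; V₂ = 45.4 L.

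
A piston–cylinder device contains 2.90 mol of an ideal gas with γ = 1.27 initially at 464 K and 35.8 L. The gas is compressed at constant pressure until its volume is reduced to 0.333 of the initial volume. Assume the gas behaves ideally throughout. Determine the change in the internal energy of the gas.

-27600 J

P₁ = nRT₁/V₁ = 2.90×8.314×464/35.8 = 312 kPa.
Isobaric: P stays 312 kPa; V/T = const ⇒ T₂ = 155 K, V₂ = 11.9 L.
For an ideal gas ΔU = nCvΔT with Cv = R/(γ−1) = 30.8 J/(mol·K).
ΔU = 2.90×30.8×(155−464) = -27600 J.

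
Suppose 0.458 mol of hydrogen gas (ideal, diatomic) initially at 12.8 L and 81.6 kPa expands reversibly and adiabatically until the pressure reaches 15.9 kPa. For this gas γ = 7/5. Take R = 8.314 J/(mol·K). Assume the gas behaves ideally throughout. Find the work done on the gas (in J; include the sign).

-975 J

T₁ = P₁V₁/(nR) = 81.6×12.8/(0.458×8.314) = 274 K.
Adiabatic: T₂/T₁ = (P₂/P₁)^((γ−1)/γ) ⇒ T₂ = 274×(0.195)^0.286 = 172 K; V₂ = 41.2 L.
ΔU = nCvΔT = 0.458×20.8×(172−274) = -975 J.
Q = 0 for an adiabatic process, so W = −ΔU = 975 J.
Work done on the gas = −W_by = -975 J.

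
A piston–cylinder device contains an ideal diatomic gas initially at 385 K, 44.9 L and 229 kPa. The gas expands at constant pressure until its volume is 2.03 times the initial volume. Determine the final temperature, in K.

782 K

Isobaric: P stays 229 kPa; V/T = const ⇒ T₂ = 782 K, V₂ = 91.1 L.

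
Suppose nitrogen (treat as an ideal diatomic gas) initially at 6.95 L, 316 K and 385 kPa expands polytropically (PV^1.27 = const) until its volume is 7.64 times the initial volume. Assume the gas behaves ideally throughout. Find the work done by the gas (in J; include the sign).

4190 J

n = P₁V₁/(RT₁) = 385×6.95/(8.314×316) = 1.02 mol.
Polytropic n=1.27: T₂ = T₁(V₁/V₂)^(n−1) = 316×(0.131)^0.27 = 182 K; P₂ = P₁(V₁/V₂)^n = 29.1 kPa.
W = (P₁V₁−P₂V₂)/(n−1) = (385×6.95−29.1×53.1)/0.27 = 4190 J.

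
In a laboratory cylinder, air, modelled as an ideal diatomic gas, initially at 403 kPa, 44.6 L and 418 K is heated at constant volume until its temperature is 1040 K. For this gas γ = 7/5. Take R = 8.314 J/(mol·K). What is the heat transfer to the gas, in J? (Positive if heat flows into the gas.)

n = P₁V₁/(RT₁) = 403×44.6/(8.314×418) = 5.17 mol.
Isochoric: V stays 44.6 L; P/T = const ⇒ T₂ = 1040 K, P₂ = 1000 kPa.
W = 0 (no volume change).
ΔU = nCvΔT = 5.17×20.8×(1040−418) = 66900 J.
Q = ΔU = 66900 J.

66900 J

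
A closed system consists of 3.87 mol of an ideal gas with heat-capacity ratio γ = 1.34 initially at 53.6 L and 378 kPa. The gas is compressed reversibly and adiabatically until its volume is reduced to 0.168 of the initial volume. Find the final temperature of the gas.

1150 K

T₁ = P₁V₁/(nR) = 378×53.6/(3.87×8.314) = 630 K.
Adiabatic: TV^(γ−1) = const ⇒ T₂ = 630×(5.95)^0.340 = 1150 K; PV^γ = const ⇒ P₂ = 4130 kPa.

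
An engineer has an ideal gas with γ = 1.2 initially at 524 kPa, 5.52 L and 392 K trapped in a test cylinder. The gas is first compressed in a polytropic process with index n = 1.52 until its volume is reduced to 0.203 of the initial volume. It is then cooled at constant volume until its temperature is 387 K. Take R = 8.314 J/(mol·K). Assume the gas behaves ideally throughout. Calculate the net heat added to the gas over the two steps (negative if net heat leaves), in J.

-7370 J

n = P₁V₁/(RT₁) = 524×5.52/(8.314×392) = 0.888 mol.
Step 1 — Polytropic n=1.52: T₂ = T₁(V₁/V₂)^(n−1) = 392×(4.93)^0.52 = 898 K; P₂ = P₁(V₁/V₂)^n = 5910 kPa.
W = (P₁V₁−P₂V₂)/(n−1) = (524×5.52−5910×1.12)/0.52 = -7180 J.
ΔU = nCvΔT = 0.888×41.6×(898−392) = 18700 J.
Q = ΔU + W = 11500 J.
State after step 1: P = 5910 kPa, V = 1.12 L, T = 898 K.
Step 2 — Isochoric: V stays 1.12 L; P/T = const ⇒ T₂ = 387 K, P₂ = 2550 kPa.
W = 0 (no volume change).
ΔU = nCvΔT = 0.888×41.6×(387−898) = -18900 J.
Q = ΔU = -18900 J.
Net over both steps: W = -7180 J, Q = -7370 J, ΔU = -184 J.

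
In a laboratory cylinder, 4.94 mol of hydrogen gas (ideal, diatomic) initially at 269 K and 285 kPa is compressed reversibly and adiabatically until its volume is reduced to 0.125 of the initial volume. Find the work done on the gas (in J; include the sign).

35800 J

V₁ = nRT₁/P₁ = 4.94×8.314×269/285 = 38.8 L.
Adiabatic: TV^(γ−1) = const ⇒ T₂ = 269×(8.00)^0.400 = 618 K; PV^γ = const ⇒ P₂ = 5240 kPa.
ΔU = nCvΔT = 4.94×20.8×(618−269) = 35800 J.
Q = 0 for an adiabatic process, so W = −ΔU = -35800 J.
Work done on the gas = −W_by = 35800 J.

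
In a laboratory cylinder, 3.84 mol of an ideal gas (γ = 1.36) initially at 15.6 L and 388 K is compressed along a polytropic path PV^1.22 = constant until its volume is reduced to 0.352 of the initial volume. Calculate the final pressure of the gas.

P₁ = nRT₁/V₁ = 3.84×8.314×388/15.6 = 794 kPa.
Polytropic n=1.22: T₂ = T₁(V₁/V₂)^(n−1) = 388×(2.84)^0.22 = 488 K; P₂ = P₁(V₁/V₂)^n = 2840 kPa.

2840 kPa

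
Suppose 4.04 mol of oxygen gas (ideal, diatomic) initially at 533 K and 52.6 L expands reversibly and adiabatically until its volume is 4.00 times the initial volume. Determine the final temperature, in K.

306 K

P₁ = nRT₁/V₁ = 4.04×8.314×533/52.6 = 340 kPa.
Adiabatic: TV^(γ−1) = const ⇒ T₂ = 533×(0.250)^0.400 = 306 K; PV^γ = const ⇒ P₂ = 48.9 kPa.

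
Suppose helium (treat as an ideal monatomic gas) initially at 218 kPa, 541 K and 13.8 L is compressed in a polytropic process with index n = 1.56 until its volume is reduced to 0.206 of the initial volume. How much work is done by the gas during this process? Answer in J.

n = P₁V₁/(RT₁) = 218×13.8/(8.314×541) = 0.669 mol.
Polytropic n=1.56: T₂ = T₁(V₁/V₂)^(n−1) = 541×(4.85)^0.56 = 1310 K; P₂ = P₁(V₁/V₂)^n = 2560 kPa.
W = (P₁V₁−P₂V₂)/(n−1) = (218×13.8−2560×2.84)/0.56 = -7640 J.

-7640 J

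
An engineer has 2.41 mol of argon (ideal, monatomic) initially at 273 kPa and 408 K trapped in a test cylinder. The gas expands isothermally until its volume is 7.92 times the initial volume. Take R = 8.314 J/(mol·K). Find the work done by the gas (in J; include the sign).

V₁ = nRT₁/P₁ = 2.41×8.314×408/273 = 29.9 L.
Isothermal: T stays 408 K; PV = const ⇒ V₂ = 237 L, P₂ = 34.5 kPa.
W = nRT ln(V₂/V₁) = 2.41×8.314×408×ln(7.92) = 16900 J.

16900 J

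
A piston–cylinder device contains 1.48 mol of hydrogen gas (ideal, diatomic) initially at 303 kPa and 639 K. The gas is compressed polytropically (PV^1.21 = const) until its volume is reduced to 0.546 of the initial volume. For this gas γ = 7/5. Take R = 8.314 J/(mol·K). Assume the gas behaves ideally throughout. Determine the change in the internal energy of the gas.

2660 J

V₁ = nRT₁/P₁ = 1.48×8.314×639/303 = 25.9 L.
Polytropic n=1.21: T₂ = T₁(V₁/V₂)^(n−1) = 639×(1.83)^0.21 = 726 K; P₂ = P₁(V₁/V₂)^n = 630 kPa.
For an ideal gas ΔU = nCvΔT with Cv = (5/2)R = 20.8 J/(mol·K).
ΔU = 1.48×20.8×(726−639) = 2660 J.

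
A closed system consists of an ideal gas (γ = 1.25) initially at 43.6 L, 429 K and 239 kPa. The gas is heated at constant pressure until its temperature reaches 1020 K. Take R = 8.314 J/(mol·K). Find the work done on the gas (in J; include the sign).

n = P₁V₁/(RT₁) = 239×43.6/(8.314×429) = 2.92 mol.
Isobaric: P stays 239 kPa; V/T = const ⇒ T₂ = 1020 K, V₂ = 104 L.
W = PΔV = 239×(104−43.6) kPa·L = 14400 J.
Work done on the gas = −W_by = -14400 J.

-14400 J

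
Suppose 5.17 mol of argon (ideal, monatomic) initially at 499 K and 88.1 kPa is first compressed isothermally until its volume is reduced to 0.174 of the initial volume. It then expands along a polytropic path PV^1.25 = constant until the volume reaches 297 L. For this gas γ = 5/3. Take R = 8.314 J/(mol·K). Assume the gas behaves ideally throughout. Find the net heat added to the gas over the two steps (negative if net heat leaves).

-16800 J

V₁ = nRT₁/P₁ = 5.17×8.314×499/88.1 = 243 L.
Step 1 — Isothermal: T stays 499 K; PV = const ⇒ V₂ = 42.4 L, P₂ = 506 kPa.
ΔU = 0 (ideal gas, T constant).
W = nRT ln(V₂/V₁) = 5.17×8.314×499×ln(0.174) = -37500 J.
Q = ΔU + W = -37500 J.
State after step 1: P = 506 kPa, V = 42.4 L, T = 499 K.
Step 2 — Polytropic n=1.25: T₂ = T₁(V₁/V₂)^(n−1) = 499×(0.143)^0.25 = 307 K; P₂ = P₁(V₁/V₂)^n = 44.4 kPa.
W = (P₁V₁−P₂V₂)/(n−1) = (506×42.4−44.4×297)/0.25 = 33100 J.
ΔU = nCvΔT = 5.17×12.5×(307−499) = -12400 J.
Q = ΔU + W = 20700 J.
Net over both steps: W = -4440 J, Q = -16800 J, ΔU = -12400 J.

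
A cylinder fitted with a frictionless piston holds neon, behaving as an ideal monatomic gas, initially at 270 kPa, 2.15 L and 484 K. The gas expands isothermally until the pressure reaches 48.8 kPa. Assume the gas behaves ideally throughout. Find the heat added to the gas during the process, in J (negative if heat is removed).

993 J

n = P₁V₁/(RT₁) = 270×2.15/(8.314×484) = 0.144 mol.
Isothermal: T stays 484 K; PV = const ⇒ V₂ = 11.9 L, P₂ = 48.8 kPa.
ΔU = 0 (ideal gas, T constant).
W = nRT ln(V₂/V₁) = 0.144×8.314×484×ln(5.53) = 993 J.
Q = ΔU + W = 993 J.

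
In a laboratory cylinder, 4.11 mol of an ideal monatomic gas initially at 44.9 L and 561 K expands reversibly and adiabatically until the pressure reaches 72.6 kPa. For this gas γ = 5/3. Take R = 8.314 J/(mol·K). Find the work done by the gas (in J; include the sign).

14600 J

P₁ = nRT₁/V₁ = 4.11×8.314×561/44.9 = 427 kPa.
Adiabatic: T₂/T₁ = (P₂/P₁)^((γ−1)/γ) ⇒ T₂ = 561×(0.170)^0.400 = 276 K; V₂ = 130 L.
ΔU = nCvΔT = 4.11×12.5×(276−561) = -14600 J.
Q = 0 for an adiabatic process, so W = −ΔU = 14600 J.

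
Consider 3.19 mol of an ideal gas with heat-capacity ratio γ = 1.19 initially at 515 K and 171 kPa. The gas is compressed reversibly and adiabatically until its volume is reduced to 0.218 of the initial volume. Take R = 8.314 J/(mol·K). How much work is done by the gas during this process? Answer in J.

-24100 J

V₁ = nRT₁/P₁ = 3.19×8.314×515/171 = 79.9 L.
Adiabatic: TV^(γ−1) = const ⇒ T₂ = 515×(4.59)^0.190 = 688 K; PV^γ = const ⇒ P₂ = 1050 kPa.
ΔU = nCvΔT = 3.19×43.8×(688−515) = 24100 J.
Q = 0 for an adiabatic process, so W = −ΔU = -24100 J.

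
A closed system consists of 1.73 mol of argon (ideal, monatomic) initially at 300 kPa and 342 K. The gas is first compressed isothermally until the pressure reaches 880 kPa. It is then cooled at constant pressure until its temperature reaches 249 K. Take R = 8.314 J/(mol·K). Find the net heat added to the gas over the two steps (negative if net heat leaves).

-8640 J

V₁ = nRT₁/P₁ = 1.73×8.314×342/300 = 16.4 L.
Step 1 — Isothermal: T stays 342 K; PV = const ⇒ V₂ = 5.59 L, P₂ = 880 kPa.
ΔU = 0 (ideal gas, T constant).
W = nRT ln(V₂/V₁) = 1.73×8.314×342×ln(0.341) = -5290 J.
Q = ΔU + W = -5290 J.
State after step 1: P = 880 kPa, V = 5.59 L, T = 342 K.
Step 2 — Isobaric: P stays 880 kPa; V/T = const ⇒ T₂ = 249 K, V₂ = 4.07 L.
W = PΔV = 880×(4.07−5.59) kPa·L = -1340 J.
ΔU = nCvΔT = 1.73×12.5×(249−342) = -2010 J.
Q = ΔU + W = nCpΔT = -3340 J.
Net over both steps: W = -6630 J, Q = -8640 J, ΔU = -2010 J.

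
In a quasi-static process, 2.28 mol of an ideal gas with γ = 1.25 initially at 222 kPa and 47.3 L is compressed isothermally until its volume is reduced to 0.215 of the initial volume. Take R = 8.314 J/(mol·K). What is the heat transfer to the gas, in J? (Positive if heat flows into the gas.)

T₁ = P₁V₁/(nR) = 222×47.3/(2.28×8.314) = 554 K.
Isothermal: T stays 554 K; PV = const ⇒ V₂ = 10.2 L, P₂ = 1030 kPa.
ΔU = 0 (ideal gas, T constant).
W = nRT ln(V₂/V₁) = 2.28×8.314×554×ln(0.215) = -16100 J.
Q = ΔU + W = -16100 J.

-16100 J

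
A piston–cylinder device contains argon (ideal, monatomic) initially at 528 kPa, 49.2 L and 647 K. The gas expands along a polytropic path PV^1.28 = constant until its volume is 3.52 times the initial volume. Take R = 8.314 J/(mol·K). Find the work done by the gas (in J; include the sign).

27600 J

n = P₁V₁/(RT₁) = 528×49.2/(8.314×647) = 4.83 mol.
Polytropic n=1.28: T₂ = T₁(V₁/V₂)^(n−1) = 647×(0.284)^0.28 = 455 K; P₂ = P₁(V₁/V₂)^n = 105 kPa.
W = (P₁V₁−P₂V₂)/(n−1) = (528×49.2−105×173)/0.28 = 27600 J.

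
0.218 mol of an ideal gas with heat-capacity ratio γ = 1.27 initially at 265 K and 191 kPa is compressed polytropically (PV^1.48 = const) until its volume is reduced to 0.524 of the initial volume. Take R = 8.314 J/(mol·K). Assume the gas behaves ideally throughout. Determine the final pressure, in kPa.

497 kPa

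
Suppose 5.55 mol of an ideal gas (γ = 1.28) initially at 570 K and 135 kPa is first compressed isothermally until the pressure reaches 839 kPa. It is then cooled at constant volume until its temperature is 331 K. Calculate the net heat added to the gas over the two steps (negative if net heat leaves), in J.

-87400 J

V₁ = nRT₁/P₁ = 5.55×8.314×570/135 = 195 L.
Step 1 — Isothermal: T stays 570 K; PV = const ⇒ V₂ = 31.3 L, P₂ = 839 kPa.
ΔU = 0 (ideal gas, T constant).
W = nRT ln(V₂/V₁) = 5.55×8.314×570×ln(0.161) = -48100 J.
Q = ΔU + W = -48100 J.
State after step 1: P = 839 kPa, V = 31.3 L, T = 570 K.
Step 2 — Isochoric: V stays 31.3 L; P/T = const ⇒ T₂ = 331 K, P₂ = 487 kPa.
W = 0 (no volume change).
ΔU = nCvΔT = 5.55×29.7×(331−570) = -39400 J.
Q = ΔU = -39400 J.
Net over both steps: W = -48100 J, Q = -87400 J, ΔU = -39400 J.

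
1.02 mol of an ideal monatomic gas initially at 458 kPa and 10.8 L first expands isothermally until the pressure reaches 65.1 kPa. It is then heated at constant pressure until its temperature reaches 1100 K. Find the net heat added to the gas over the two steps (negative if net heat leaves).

T₁ = P₁V₁/(nR) = 458×10.8/(1.02×8.314) = 583 K.
Step 1 — Isothermal: T stays 583 K; PV = const ⇒ V₂ = 76.0 L, P₂ = 65.1 kPa.
ΔU = 0 (ideal gas, T constant).
W = nRT ln(V₂/V₁) = 1.02×8.314×583×ln(7.04) = 9650 J.
Q = ΔU + W = 9650 J.
State after step 1: P = 65.1 kPa, V = 76.0 L, T = 583 K.
Step 2 — Isobaric: P stays 65.1 kPa; V/T = const ⇒ T₂ = 1100 K, V₂ = 143 L.
W = PΔV = 65.1×(143−76.0) kPa·L = 4380 J.
ΔU = nCvΔT = 1.02×12.5×(1100−583) = 6570 J.
Q = ΔU + W = nCpΔT = 11000 J.
Net over both steps: W = 14000 J, Q = 20600 J, ΔU = 6570 J.

20600 J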